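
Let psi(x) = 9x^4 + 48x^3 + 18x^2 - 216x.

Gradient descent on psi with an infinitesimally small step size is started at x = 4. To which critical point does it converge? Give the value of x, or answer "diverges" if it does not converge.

1

psi'(x) = 36(x - 1)(x + 2)(x + 3), so psi'(4) = 4536.
Gradient descent moves in the -psi' direction, i.e. x is decreasing.
The nearest critical point in that direction is x = 1, where psi'' = 432 > 0 (a local minimum). The iterate converges there.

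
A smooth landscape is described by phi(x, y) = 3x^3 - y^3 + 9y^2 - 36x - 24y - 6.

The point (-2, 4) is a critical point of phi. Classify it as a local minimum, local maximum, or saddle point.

The mixed partial ∂²phi/∂x∂y is 0, so the Hessian at any point is diag(phi_xx, phi_yy) = diag(18x, 6(-y + 3)).
At (-2, 4): H = diag(-36, -6).
Both eigenvalues are negative, so H is negative definite: a local maximum.

local maximum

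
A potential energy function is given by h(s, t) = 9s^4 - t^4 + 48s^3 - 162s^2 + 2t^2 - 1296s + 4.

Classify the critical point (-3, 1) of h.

local maximum

The mixed partial ∂²h/∂s∂t is 0, so the Hessian at any point is diag(h_ss, h_tt) = diag(36(3s^2 + 8s - 9), 4(-3t^2 + 1)).
At (-3, 1): H = diag(-216, -8).
Both eigenvalues are negative, so H is negative definite: a local maximum.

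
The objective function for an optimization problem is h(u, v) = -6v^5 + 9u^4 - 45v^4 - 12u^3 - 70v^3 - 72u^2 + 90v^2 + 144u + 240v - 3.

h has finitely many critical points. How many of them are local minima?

4

h separates as a function of u plus a function of v, so ∇h=0 decouples.
∂h/∂u = 36(u - 2)(u - 1)(u + 2) = 0 at u ∈ {-2, 1, 2}; ∂h/∂v = -30(v - 1)(v + 1)(v + 2)(v + 4) = 0 at v ∈ {-4, -2, -1, 1}.
The Hessian is diagonal: diag(h_uu, h_vv). Second derivatives: h_uu(-2)=432, h_uu(1)=-108, h_uu(2)=144; h_vv(-4)=900, h_vv(-2)=-180, h_vv(-1)=180, h_vv(1)=-900.
Local minima occur where both diagonal entries positive: (-2, -4), (-2, -1), (2, -4), (2, -1). Count: 4.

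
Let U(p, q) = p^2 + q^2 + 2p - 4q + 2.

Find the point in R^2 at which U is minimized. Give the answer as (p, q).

U(p,q) separates as A(p) + B(q) + 2, so its minimum is min A + min B + 2.
A'(p) = 2p + 2 vanishes at p ∈ {-1}; B'(q) = 2q - 4 vanishes at q ∈ {2}.
Local minima of A (where A''>0): A(-1)=-1. Local minima of B: B(2)=-4.
So the global minimum of U is A(-1) + B(2) + 2 = -1 − 4 + 2 = -3, attained at (-1, 2).

(-1, 2)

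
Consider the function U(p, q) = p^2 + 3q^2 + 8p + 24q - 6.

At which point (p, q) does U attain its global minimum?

(-4, -4)

U(p,q) separates as A(p) + B(q) − 6, so its minimum is min A + min B − 6.
A'(p) = 2p + 8 vanishes at p ∈ {-4}; B'(q) = 6q + 24 vanishes at q ∈ {-4}.
Local minima of A (where A''>0): A(-4)=-16. Local minima of B: B(-4)=-48.
So the global minimum of U is A(-4) + B(-4) − 6 = -16 − 48 − 6 = -70, attained at (-4, -4).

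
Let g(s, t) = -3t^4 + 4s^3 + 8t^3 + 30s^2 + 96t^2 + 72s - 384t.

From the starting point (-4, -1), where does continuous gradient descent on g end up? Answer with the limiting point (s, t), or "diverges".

diverges

g is separable, so gradient descent decouples: s follows -∂g/∂s, t follows -∂g/∂t.
∂g/∂s = 12(s + 2)(s + 3); at s=-4 this is 24, so s decreases.
∂g/∂t = -12(t - 4)(t - 2)(t + 4); at t=-1 this is -540, so t increases.
The s-coordinate has no critical point in that direction and runs off to infinity.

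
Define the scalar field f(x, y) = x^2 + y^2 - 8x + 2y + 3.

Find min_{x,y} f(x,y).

f(x,y) separates as P(x) + Q(y) + 3, so its minimum is min P + min Q + 3.
P'(x) = 2x - 8 vanishes at x ∈ {4}; Q'(y) = 2y + 2 vanishes at y ∈ {-1}.
Local minima of P (where P''>0): P(4)=-16. Local minima of Q: Q(-1)=-1.
So the global minimum of f is P(4) + Q(-1) + 3 = -16 − 1 + 3 = -14, attained at (4, -1).

-14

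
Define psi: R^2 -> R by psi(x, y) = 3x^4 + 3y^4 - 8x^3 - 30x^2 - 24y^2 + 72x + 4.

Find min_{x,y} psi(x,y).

psi(x,y) separates as P(x) + Q(y) + 4, so its minimum is min P + min Q + 4.
P'(x) = 12(x - 3)(x - 1)(x + 2) vanishes at x ∈ {-2, 1, 3}; Q'(y) = 12y(y - 2)(y + 2) vanishes at y ∈ {-2, 0, 2}.
Local minima of P (where P''>0): P(-2)=-152, P(3)=-27. Local minima of Q: Q(-2)=-48, Q(2)=-48.
So the global minimum of psi is P(-2) + Q(-2) + 4 = -152 − 48 + 4 = -196, attained at (-2, -2).

-196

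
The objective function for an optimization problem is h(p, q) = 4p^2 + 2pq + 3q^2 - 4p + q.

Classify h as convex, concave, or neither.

convex

h is quadratic, so its Hessian is the constant matrix H = [[8, 2], [2, 6]].
det(H) = 44, tr(H) = 14.
det(H) > 0 and tr(H) > 0, so H is positive definite everywhere: convex.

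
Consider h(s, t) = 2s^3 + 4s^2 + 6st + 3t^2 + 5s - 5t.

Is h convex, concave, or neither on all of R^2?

neither

The term 2s^3 is cubic, so the Hessian is not constant.
∂²h/∂s² = 12s + 8, which takes both signs as s varies (negative for sufficiently negative s). A diagonal entry of the Hessian changing sign means the Hessian is neither positive- nor negative-semidefinite on all of R^2.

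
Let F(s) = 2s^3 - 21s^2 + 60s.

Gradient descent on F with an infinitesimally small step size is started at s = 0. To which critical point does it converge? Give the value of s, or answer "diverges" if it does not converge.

F'(s) = 6(s - 5)(s - 2), so F'(0) = 60.
Gradient descent moves in the -F' direction, i.e. s is decreasing.
There is no critical point below s=0, and F' keeps the same sign, so the iterate runs off to −∞.

diverges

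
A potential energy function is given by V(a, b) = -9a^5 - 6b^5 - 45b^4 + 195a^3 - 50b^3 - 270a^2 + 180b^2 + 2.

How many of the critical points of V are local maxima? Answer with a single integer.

V separates as a function of a plus a function of b, so ∇V=0 decouples.
∂V/∂a = -45a(a - 3)(a - 1)(a + 4) = 0 at a ∈ {-4, 0, 1, 3}; ∂V/∂b = -30b(b - 1)(b + 3)(b + 4) = 0 at b ∈ {-4, -3, 0, 1}.
The Hessian is diagonal: diag(V_aa, V_bb). Second derivatives: V_aa(-4)=6300, V_aa(0)=-540, V_aa(1)=450, V_aa(3)=-1890; V_bb(-4)=600, V_bb(-3)=-360, V_bb(0)=360, V_bb(1)=-600.
Local maxima occur where both diagonal entries negative: (0, -3), (0, 1), (3, -3), (3, 1). Count: 4.

4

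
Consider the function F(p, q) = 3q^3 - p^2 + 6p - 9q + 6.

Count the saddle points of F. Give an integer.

1

F separates as a function of p plus a function of q, so ∇F=0 decouples.
∂F/∂p = -2(p - 3) = 0 at p ∈ {3}; ∂F/∂q = 9(q - 1)(q + 1) = 0 at q ∈ {-1, 1}.
The Hessian is diagonal: diag(F_pp, F_qq). Second derivatives: F_pp(3)=-2; F_qq(-1)=-18, F_qq(1)=18.
Saddle points occur where the two diagonal entries have opposite signs: (3, 1). Count: 1.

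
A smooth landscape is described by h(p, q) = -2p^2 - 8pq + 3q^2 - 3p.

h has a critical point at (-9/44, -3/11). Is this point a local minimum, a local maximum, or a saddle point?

saddle point

The Hessian of h is constant: H = [[-4, -8], [-8, 6]].
det(H) = (-4)·6 − (-8)² = -88.
Since det(H) < 0, H is indefinite and the critical point is a saddle point.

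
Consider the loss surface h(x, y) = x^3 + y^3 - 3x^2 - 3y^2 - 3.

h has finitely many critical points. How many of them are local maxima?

1

h separates as a function of x plus a function of y, so ∇h=0 decouples.
∂h/∂x = 3x(x - 2) = 0 at x ∈ {0, 2}; ∂h/∂y = 3y(y - 2) = 0 at y ∈ {0, 2}.
The Hessian is diagonal: diag(h_xx, h_yy). Second derivatives: h_xx(0)=-6, h_xx(2)=6; h_yy(0)=-6, h_yy(2)=6.
Local maxima occur where both diagonal entries negative: (0, 0). Count: 1.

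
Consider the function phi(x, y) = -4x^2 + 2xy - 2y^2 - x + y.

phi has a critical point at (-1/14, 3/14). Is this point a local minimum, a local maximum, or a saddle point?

The Hessian of phi is constant: H = [[-8, 2], [2, -4]].
det(H) = (-8)·(-4) − 2² = 28.
det(H) > 0 and tr(H) = -12 < 0, so H is negative definite and the point is a local maximum.

local maximum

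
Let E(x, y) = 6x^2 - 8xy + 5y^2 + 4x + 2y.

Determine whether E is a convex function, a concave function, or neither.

convex

E is quadratic, so its Hessian is the constant matrix H = [[12, -8], [-8, 10]].
det(H) = 56, tr(H) = 22.
det(H) > 0 and tr(H) > 0, so H is positive definite everywhere: convex.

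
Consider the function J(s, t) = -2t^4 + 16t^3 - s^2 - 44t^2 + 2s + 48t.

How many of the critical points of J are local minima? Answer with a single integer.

J separates as a function of s plus a function of t, so ∇J=0 decouples.
∂J/∂s = -2(s - 1) = 0 at s ∈ {1}; ∂J/∂t = -8(t - 3)(t - 2)(t - 1) = 0 at t ∈ {1, 2, 3}.
The Hessian is diagonal: diag(J_ss, J_tt). Second derivatives: J_ss(1)=-2; J_tt(1)=-16, J_tt(2)=8, J_tt(3)=-16.
Local minima occur where both diagonal entries positive: none. Count: 0.

0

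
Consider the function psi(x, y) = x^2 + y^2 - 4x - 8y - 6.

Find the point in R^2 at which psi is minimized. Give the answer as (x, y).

psi(x,y) separates as P(x) + Q(y) − 6, so its minimum is min P + min Q − 6.
P'(x) = 2x - 4 vanishes at x ∈ {2}; Q'(y) = 2y - 8 vanishes at y ∈ {4}.
Local minima of P (where P''>0): P(2)=-4. Local minima of Q: Q(4)=-16.
So the global minimum of psi is P(2) + Q(4) − 6 = -4 − 16 − 6 = -26, attained at (2, 4).

(2, 4)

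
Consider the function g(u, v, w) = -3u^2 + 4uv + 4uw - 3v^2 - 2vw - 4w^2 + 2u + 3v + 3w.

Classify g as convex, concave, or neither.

concave

g is quadratic, so its Hessian is the constant matrix H = [[-6, 4, 4], [4, -6, -2], [4, -2, -8]].
Leading principal minors: -6, 20, -104.
Signs alternate −, +, − ⇒ H ≺ 0 ⇒ concave.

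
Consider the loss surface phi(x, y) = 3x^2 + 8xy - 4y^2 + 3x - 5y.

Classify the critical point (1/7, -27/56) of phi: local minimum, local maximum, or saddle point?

saddle point

The Hessian of phi is constant: H = [[6, 8], [8, -8]].
det(H) = 6·(-8) − 8² = -112.
Since det(H) < 0, H is indefinite and the critical point is a saddle point.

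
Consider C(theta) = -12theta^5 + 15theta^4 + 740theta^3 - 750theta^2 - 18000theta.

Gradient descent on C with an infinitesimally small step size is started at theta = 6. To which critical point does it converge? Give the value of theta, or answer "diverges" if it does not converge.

diverges

C'(theta) = -60(theta - 5)(theta - 4)(theta + 3)(theta + 5), so C'(6) = -11880.
Gradient descent moves in the -C' direction, i.e. theta is increasing.
There is no critical point above theta=6, and C' keeps the same sign, so the iterate runs off to +∞.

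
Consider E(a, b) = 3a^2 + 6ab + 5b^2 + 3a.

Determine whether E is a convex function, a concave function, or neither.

E is quadratic, so its Hessian is the constant matrix H = [[6, 6], [6, 10]].
det(H) = 24, tr(H) = 16.
det(H) > 0 and tr(H) > 0, so H is positive definite everywhere: convex.

convex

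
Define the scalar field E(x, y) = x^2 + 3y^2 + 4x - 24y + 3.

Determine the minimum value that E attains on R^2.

-49

E(x,y) separates as P(x) + Q(y) + 3, so its minimum is min P + min Q + 3.
P'(x) = 2x + 4 vanishes at x ∈ {-2}; Q'(y) = 6y - 24 vanishes at y ∈ {4}.
Local minima of P (where P''>0): P(-2)=-4. Local minima of Q: Q(4)=-48.
So the global minimum of E is P(-2) + Q(4) + 3 = -4 − 48 + 3 = -49, attained at (-2, 4).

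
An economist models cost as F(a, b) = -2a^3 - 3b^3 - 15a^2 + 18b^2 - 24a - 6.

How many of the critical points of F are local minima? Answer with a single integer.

1

F separates as a function of a plus a function of b, so ∇F=0 decouples.
∂F/∂a = -6(a + 1)(a + 4) = 0 at a ∈ {-4, -1}; ∂F/∂b = -9b(b - 4) = 0 at b ∈ {0, 4}.
The Hessian is diagonal: diag(F_aa, F_bb). Second derivatives: F_aa(-4)=18, F_aa(-1)=-18; F_bb(0)=36, F_bb(4)=-36.
Local minima occur where both diagonal entries positive: (-4, 0). Count: 1.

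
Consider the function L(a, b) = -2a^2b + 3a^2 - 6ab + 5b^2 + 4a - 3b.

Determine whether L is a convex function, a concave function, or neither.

The term -2a^2b is cubic, so the Hessian is not constant.
∂²L/∂a² = -4b + 6, which takes both signs as b varies (negative for sufficiently large b). A diagonal entry of the Hessian changing sign means the Hessian is neither positive- nor negative-semidefinite on all of R^2.

neither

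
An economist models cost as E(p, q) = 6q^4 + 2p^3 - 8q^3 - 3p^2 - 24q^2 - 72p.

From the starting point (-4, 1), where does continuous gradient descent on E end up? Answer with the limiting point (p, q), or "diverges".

diverges

E is separable, so gradient descent decouples: p follows -∂E/∂p, q follows -∂E/∂q.
∂E/∂p = 6(p - 4)(p + 3); at p=-4 this is 48, so p decreases.
∂E/∂q = 24q(q - 2)(q + 1); at q=1 this is -48, so q increases.
The p-coordinate has no critical point in that direction and runs off to infinity.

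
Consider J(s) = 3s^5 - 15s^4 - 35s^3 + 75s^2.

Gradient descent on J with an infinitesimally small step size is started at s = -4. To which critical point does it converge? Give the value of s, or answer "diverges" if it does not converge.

J'(s) = 15s(s - 5)(s - 1)(s + 2), so J'(-4) = 5400.
Gradient descent moves in the -J' direction, i.e. s is decreasing.
There is no critical point below s=-4, and J' keeps the same sign, so the iterate runs off to −∞.

diverges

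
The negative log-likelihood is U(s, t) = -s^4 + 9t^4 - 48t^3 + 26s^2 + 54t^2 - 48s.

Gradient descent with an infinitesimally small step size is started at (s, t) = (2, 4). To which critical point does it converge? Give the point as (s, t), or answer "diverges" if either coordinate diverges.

U is separable, so gradient descent decouples: s follows -∂U/∂s, t follows -∂U/∂t.
∂U/∂s = -4(s - 3)(s - 1)(s + 4); at s=2 this is 24, so s decreases.
∂U/∂t = 36t(t - 3)(t - 1); at t=4 this is 432, so t decreases.
s converges to its nearest critical value 1 (a local min of the s-part); t converges to 3. The iterate converges to (1, 3).

(1, 3)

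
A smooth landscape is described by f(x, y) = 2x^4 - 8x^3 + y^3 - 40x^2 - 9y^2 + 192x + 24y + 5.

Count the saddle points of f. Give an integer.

3

f separates as a function of x plus a function of y, so ∇f=0 decouples.
∂f/∂x = 8(x - 4)(x - 2)(x + 3) = 0 at x ∈ {-3, 2, 4}; ∂f/∂y = 3(y - 4)(y - 2) = 0 at y ∈ {2, 4}.
The Hessian is diagonal: diag(f_xx, f_yy). Second derivatives: f_xx(-3)=280, f_xx(2)=-80, f_xx(4)=112; f_yy(2)=-6, f_yy(4)=6.
Saddle points occur where the two diagonal entries have opposite signs: (-3, 2), (2, 4), (4, 2). Count: 3.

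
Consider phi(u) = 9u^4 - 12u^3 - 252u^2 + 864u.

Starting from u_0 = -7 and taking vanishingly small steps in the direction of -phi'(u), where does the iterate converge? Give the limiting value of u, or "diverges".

phi'(u) = 36(u - 3)(u - 2)(u + 4), so phi'(-7) = -9720.
Gradient descent moves in the -phi' direction, i.e. u is increasing.
The nearest critical point in that direction is u = -4, where phi'' = 1512 > 0 (a local minimum). The iterate converges there.

-4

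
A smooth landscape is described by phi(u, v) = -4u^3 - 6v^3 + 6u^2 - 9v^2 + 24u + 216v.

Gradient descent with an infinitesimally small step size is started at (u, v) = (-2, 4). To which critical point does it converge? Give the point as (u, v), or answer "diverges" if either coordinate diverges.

diverges

phi is separable, so gradient descent decouples: u follows -∂phi/∂u, v follows -∂phi/∂v.
∂phi/∂u = -12(u - 2)(u + 1); at u=-2 this is -48, so u increases.
∂phi/∂v = -18(v - 3)(v + 4); at v=4 this is -144, so v increases.
The v-coordinate has no critical point in that direction and runs off to infinity.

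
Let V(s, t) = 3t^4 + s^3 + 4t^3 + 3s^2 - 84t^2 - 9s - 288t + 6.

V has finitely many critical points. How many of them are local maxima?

1

V separates as a function of s plus a function of t, so ∇V=0 decouples.
∂V/∂s = 3(s - 1)(s + 3) = 0 at s ∈ {-3, 1}; ∂V/∂t = 12(t - 4)(t + 2)(t + 3) = 0 at t ∈ {-3, -2, 4}.
The Hessian is diagonal: diag(V_ss, V_tt). Second derivatives: V_ss(-3)=-12, V_ss(1)=12; V_tt(-3)=84, V_tt(-2)=-72, V_tt(4)=504.
Local maxima occur where both diagonal entries negative: (-3, -2). Count: 1.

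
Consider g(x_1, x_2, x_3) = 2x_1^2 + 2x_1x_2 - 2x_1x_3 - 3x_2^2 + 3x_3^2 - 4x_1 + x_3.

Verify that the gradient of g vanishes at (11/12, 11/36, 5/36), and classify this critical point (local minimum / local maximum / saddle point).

saddle point

∇g = (4x_1 + 2x_2 - 2x_3 - 4, 2x_1 - 6x_2, -2x_1 + 6x_3 + 1); substituting (11/12, 11/36, 5/36) gives ∇g = (0, 0, 0), so (11/12, 11/36, 5/36) is indeed a critical point.
The Hessian is constant: H = [[4, 2, -2], [2, -6, 0], [-2, 0, 6]].
Leading principal minors: Δ₁ = 4, Δ₂ = -28, Δ₃ = -144.
The minors fit neither the all-positive nor the alternating-sign pattern, so H is indefinite: a saddle point.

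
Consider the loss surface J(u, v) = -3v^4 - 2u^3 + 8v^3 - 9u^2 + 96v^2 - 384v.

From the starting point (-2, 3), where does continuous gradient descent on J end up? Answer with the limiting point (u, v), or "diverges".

(-3, 2)

J is separable, so gradient descent decouples: u follows -∂J/∂u, v follows -∂J/∂v.
∂J/∂u = -6u(u + 3); at u=-2 this is 12, so u decreases.
∂J/∂v = -12(v - 4)(v - 2)(v + 4); at v=3 this is 84, so v decreases.
u converges to its nearest critical value -3 (a local min of the u-part); v converges to 2. The iterate converges to (-3, 2).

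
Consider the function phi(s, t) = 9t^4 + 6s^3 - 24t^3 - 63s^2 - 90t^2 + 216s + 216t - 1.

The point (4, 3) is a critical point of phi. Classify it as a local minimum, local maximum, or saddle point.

local minimum

The mixed partial ∂²phi/∂s∂t is 0, so the Hessian at any point is diag(phi_ss, phi_tt) = diag(18(2s - 7), 36(3t^2 - 4t - 5)).
At (4, 3): H = diag(18, 360).
Both eigenvalues are positive, so H is positive definite: a local minimum.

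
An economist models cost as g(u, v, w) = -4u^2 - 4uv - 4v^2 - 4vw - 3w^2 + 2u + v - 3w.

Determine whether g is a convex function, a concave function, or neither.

concave

g is quadratic, so its Hessian is the constant matrix H = [[-8, -4, 0], [-4, -8, -4], [0, -4, -6]].
Leading principal minors: -8, 48, -160.
Signs alternate −, +, − ⇒ H ≺ 0 ⇒ concave.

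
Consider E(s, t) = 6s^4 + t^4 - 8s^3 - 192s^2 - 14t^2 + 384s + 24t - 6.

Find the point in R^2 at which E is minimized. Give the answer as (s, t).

(-4, -3)

E(s,t) separates as P(s) + Q(t) − 6, so its minimum is min P + min Q − 6.
P'(s) = 24(s - 4)(s - 1)(s + 4) vanishes at s ∈ {-4, 1, 4}; Q'(t) = 4(t - 2)(t - 1)(t + 3) vanishes at t ∈ {-3, 1, 2}.
Local minima of P (where P''>0): P(-4)=-2560, P(4)=-512. Local minima of Q: Q(-3)=-117, Q(2)=8.
So the global minimum of E is P(-4) + Q(-3) − 6 = -2560 − 117 − 6 = -2683, attained at (-4, -3).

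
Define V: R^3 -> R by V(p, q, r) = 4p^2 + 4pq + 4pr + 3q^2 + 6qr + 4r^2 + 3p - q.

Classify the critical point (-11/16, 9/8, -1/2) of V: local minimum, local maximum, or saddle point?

local minimum

The Hessian is constant: H = [[8, 4, 4], [4, 6, 6], [4, 6, 8]].
Leading principal minors: Δ₁ = 8, Δ₂ = 32, Δ₃ = 64.
All leading minors are positive, so H is positive definite: a local minimum.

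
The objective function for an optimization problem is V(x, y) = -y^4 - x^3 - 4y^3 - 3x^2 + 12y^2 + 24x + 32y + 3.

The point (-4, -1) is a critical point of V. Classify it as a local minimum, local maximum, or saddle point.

The mixed partial ∂²V/∂x∂y is 0, so the Hessian at any point is diag(V_xx, V_yy) = diag(-6(x + 1), 12(-y^2 - 2y + 2)).
At (-4, -1): H = diag(18, 36).
Both eigenvalues are positive, so H is positive definite: a local minimum.

local minimum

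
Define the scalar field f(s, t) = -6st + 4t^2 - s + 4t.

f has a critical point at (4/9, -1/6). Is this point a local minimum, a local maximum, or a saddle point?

The Hessian of f is constant: H = [[0, -6], [-6, 8]].
det(H) = 0·8 − (-6)² = -36.
Since det(H) < 0, H is indefinite and the critical point is a saddle point.

saddle point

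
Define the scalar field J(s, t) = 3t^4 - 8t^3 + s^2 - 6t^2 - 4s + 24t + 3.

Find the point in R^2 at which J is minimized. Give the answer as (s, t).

(2, -1)

J(s,t) separates as P(s) + Q(t) + 3, so its minimum is min P + min Q + 3.
P'(s) = 2s - 4 vanishes at s ∈ {2}; Q'(t) = 12(t - 2)(t - 1)(t + 1) vanishes at t ∈ {-1, 1, 2}.
Local minima of P (where P''>0): P(2)=-4. Local minima of Q: Q(-1)=-19, Q(2)=8.
So the global minimum of J is P(2) + Q(-1) + 3 = -4 − 19 + 3 = -20, attained at (2, -1).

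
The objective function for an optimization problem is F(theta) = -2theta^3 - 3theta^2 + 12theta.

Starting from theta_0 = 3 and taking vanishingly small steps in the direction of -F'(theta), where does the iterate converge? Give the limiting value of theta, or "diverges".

F'(theta) = -6(theta - 1)(theta + 2), so F'(3) = -60.
Gradient descent moves in the -F' direction, i.e. theta is increasing.
There is no critical point above theta=3, and F' keeps the same sign, so the iterate runs off to +∞.

diverges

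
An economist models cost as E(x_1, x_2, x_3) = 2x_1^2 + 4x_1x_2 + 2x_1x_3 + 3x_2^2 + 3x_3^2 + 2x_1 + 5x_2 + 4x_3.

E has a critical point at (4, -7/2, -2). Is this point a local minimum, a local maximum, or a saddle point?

local minimum

The Hessian is constant: H = [[4, 4, 2], [4, 6, 0], [2, 0, 6]].
Leading principal minors: Δ₁ = 4, Δ₂ = 8, Δ₃ = 24.
All leading minors are positive, so H is positive definite: a local minimum.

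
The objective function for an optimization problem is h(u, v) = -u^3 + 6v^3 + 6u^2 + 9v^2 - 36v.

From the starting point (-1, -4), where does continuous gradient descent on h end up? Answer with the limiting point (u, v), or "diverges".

h is separable, so gradient descent decouples: u follows -∂h/∂u, v follows -∂h/∂v.
∂h/∂u = -3u(u - 4); at u=-1 this is -15, so u increases.
∂h/∂v = 18(v - 1)(v + 2); at v=-4 this is 180, so v decreases.
The v-coordinate has no critical point in that direction and runs off to infinity.

diverges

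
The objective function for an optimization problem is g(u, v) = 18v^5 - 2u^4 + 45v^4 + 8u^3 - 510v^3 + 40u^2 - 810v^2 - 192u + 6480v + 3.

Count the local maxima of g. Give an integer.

4

g separates as a function of u plus a function of v, so ∇g=0 decouples.
∂g/∂u = -8(u - 4)(u - 2)(u + 3) = 0 at u ∈ {-3, 2, 4}; ∂g/∂v = 90(v - 3)(v - 2)(v + 3)(v + 4) = 0 at v ∈ {-4, -3, 2, 3}.
The Hessian is diagonal: diag(g_uu, g_vv). Second derivatives: g_uu(-3)=-280, g_uu(2)=80, g_uu(4)=-112; g_vv(-4)=-3780, g_vv(-3)=2700, g_vv(2)=-2700, g_vv(3)=3780.
Local maxima occur where both diagonal entries negative: (-3, -4), (-3, 2), (4, -4), (4, 2). Count: 4.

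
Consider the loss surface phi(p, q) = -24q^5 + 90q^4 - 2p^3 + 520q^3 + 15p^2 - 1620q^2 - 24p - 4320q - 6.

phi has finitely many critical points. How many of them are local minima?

2

phi separates as a function of p plus a function of q, so ∇phi=0 decouples.
∂phi/∂p = -6(p - 4)(p - 1) = 0 at p ∈ {1, 4}; ∂phi/∂q = -120(q - 4)(q - 3)(q + 1)(q + 3) = 0 at q ∈ {-3, -1, 3, 4}.
The Hessian is diagonal: diag(phi_pp, phi_qq). Second derivatives: phi_pp(1)=18, phi_pp(4)=-18; phi_qq(-3)=10080, phi_qq(-1)=-4800, phi_qq(3)=2880, phi_qq(4)=-4200.
Local minima occur where both diagonal entries positive: (1, -3), (1, 3). Count: 2.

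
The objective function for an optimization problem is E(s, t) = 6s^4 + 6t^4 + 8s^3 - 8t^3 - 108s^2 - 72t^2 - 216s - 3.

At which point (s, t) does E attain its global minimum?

E(s,t) separates as P(s) + Q(t) − 3, so its minimum is min P + min Q − 3.
P'(s) = 24(s - 3)(s + 1)(s + 3) vanishes at s ∈ {-3, -1, 3}; Q'(t) = 24t(t - 3)(t + 2) vanishes at t ∈ {-2, 0, 3}.
Local minima of P (where P''>0): P(-3)=-54, P(3)=-918. Local minima of Q: Q(-2)=-128, Q(3)=-378.
So the global minimum of E is P(3) + Q(3) − 3 = -918 − 378 − 3 = -1299, attained at (3, 3).

(3, 3)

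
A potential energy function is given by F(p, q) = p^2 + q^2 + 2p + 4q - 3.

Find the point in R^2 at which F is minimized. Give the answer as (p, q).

(-1, -2)

F(p,q) separates as A(p) + B(q) − 3, so its minimum is min A + min B − 3.
A'(p) = 2p + 2 vanishes at p ∈ {-1}; B'(q) = 2q + 4 vanishes at q ∈ {-2}.
Local minima of A (where A''>0): A(-1)=-1. Local minima of B: B(-2)=-4.
So the global minimum of F is A(-1) + B(-2) − 3 = -1 − 4 − 3 = -8, attained at (-1, -2).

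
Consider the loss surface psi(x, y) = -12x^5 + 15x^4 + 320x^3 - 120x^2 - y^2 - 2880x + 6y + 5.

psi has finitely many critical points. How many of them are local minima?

psi separates as a function of x plus a function of y, so ∇psi=0 decouples.
∂psi/∂x = -60(x - 4)(x - 2)(x + 2)(x + 3) = 0 at x ∈ {-3, -2, 2, 4}; ∂psi/∂y = -2(y - 3) = 0 at y ∈ {3}.
The Hessian is diagonal: diag(psi_xx, psi_yy). Second derivatives: psi_xx(-3)=2100, psi_xx(-2)=-1440, psi_xx(2)=2400, psi_xx(4)=-5040; psi_yy(3)=-2.
Local minima occur where both diagonal entries positive: none. Count: 0.

0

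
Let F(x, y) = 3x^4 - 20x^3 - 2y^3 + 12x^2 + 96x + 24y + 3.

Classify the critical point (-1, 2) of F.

saddle point

The mixed partial ∂²F/∂x∂y is 0, so the Hessian at any point is diag(F_xx, F_yy) = diag(12(3x^2 - 10x + 2), -12y).
At (-1, 2): H = diag(180, -24).
The eigenvalues have opposite signs, so H is indefinite: a saddle point.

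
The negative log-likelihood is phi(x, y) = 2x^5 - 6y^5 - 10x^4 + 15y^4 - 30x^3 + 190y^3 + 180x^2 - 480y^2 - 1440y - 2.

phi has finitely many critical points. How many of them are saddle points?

8

phi separates as a function of x plus a function of y, so ∇phi=0 decouples.
∂phi/∂x = 10x(x - 4)(x - 3)(x + 3) = 0 at x ∈ {-3, 0, 3, 4}; ∂phi/∂y = -30(y - 4)(y - 3)(y + 1)(y + 4) = 0 at y ∈ {-4, -1, 3, 4}.
The Hessian is diagonal: diag(phi_xx, phi_yy). Second derivatives: phi_xx(-3)=-1260, phi_xx(0)=360, phi_xx(3)=-180, phi_xx(4)=280; phi_yy(-4)=5040, phi_yy(-1)=-1800, phi_yy(3)=840, phi_yy(4)=-1200.
Saddle points occur where the two diagonal entries have opposite signs: (-3, -4), (-3, 3), (0, -1), (0, 4), (3, -4), (3, 3), (4, -1), (4, 4). Count: 8.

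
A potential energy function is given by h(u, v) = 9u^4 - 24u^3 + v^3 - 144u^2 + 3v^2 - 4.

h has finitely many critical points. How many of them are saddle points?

3

h separates as a function of u plus a function of v, so ∇h=0 decouples.
∂h/∂u = 36u(u - 4)(u + 2) = 0 at u ∈ {-2, 0, 4}; ∂h/∂v = 3v(v + 2) = 0 at v ∈ {-2, 0}.
The Hessian is diagonal: diag(h_uu, h_vv). Second derivatives: h_uu(-2)=432, h_uu(0)=-288, h_uu(4)=864; h_vv(-2)=-6, h_vv(0)=6.
Saddle points occur where the two diagonal entries have opposite signs: (-2, -2), (0, 0), (4, -2). Count: 3.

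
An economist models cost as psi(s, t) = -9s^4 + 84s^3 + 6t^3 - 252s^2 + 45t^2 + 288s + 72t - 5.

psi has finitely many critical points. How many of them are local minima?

1

psi separates as a function of s plus a function of t, so ∇psi=0 decouples.
∂psi/∂s = -36(s - 4)(s - 2)(s - 1) = 0 at s ∈ {1, 2, 4}; ∂psi/∂t = 18(t + 1)(t + 4) = 0 at t ∈ {-4, -1}.
The Hessian is diagonal: diag(psi_ss, psi_tt). Second derivatives: psi_ss(1)=-108, psi_ss(2)=72, psi_ss(4)=-216; psi_tt(-4)=-54, psi_tt(-1)=54.
Local minima occur where both diagonal entries positive: (2, -1). Count: 1.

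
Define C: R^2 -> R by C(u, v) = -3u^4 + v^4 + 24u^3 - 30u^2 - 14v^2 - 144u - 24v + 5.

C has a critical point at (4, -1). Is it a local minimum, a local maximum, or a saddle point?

The mixed partial ∂²C/∂u∂v is 0, so the Hessian at any point is diag(C_uu, C_vv) = diag(12(-3u^2 + 12u - 5), 4(3v^2 - 7)).
At (4, -1): H = diag(-60, -16).
Both eigenvalues are negative, so H is negative definite: a local maximum.

local maximum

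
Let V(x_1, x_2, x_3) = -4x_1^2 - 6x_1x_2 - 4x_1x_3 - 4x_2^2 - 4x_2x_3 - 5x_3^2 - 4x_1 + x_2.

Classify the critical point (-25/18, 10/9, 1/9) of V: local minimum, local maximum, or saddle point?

local maximum

The Hessian is constant: H = [[-8, -6, -4], [-6, -8, -4], [-4, -4, -10]].
Leading principal minors: Δ₁ = -8, Δ₂ = 28, Δ₃ = -216.
The minors alternate sign starting negative (−, +, −), so H is negative definite: a local maximum.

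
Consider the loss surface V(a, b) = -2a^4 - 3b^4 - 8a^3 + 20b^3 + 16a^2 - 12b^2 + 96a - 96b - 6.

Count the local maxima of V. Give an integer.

4

V separates as a function of a plus a function of b, so ∇V=0 decouples.
∂V/∂a = -8(a - 2)(a + 2)(a + 3) = 0 at a ∈ {-3, -2, 2}; ∂V/∂b = -12(b - 4)(b - 2)(b + 1) = 0 at b ∈ {-1, 2, 4}.
The Hessian is diagonal: diag(V_aa, V_bb). Second derivatives: V_aa(-3)=-40, V_aa(-2)=32, V_aa(2)=-160; V_bb(-1)=-180, V_bb(2)=72, V_bb(4)=-120.
Local maxima occur where both diagonal entries negative: (-3, -1), (-3, 4), (2, -1), (2, 4). Count: 4.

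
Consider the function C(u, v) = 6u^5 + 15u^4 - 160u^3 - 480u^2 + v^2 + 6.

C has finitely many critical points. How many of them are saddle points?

C separates as a function of u plus a function of v, so ∇C=0 decouples.
∂C/∂u = 30u(u - 4)(u + 2)(u + 4) = 0 at u ∈ {-4, -2, 0, 4}; ∂C/∂v = 2v = 0 at v ∈ {0}.
The Hessian is diagonal: diag(C_uu, C_vv). Second derivatives: C_uu(-4)=-1920, C_uu(-2)=720, C_uu(0)=-960, C_uu(4)=5760; C_vv(0)=2.
Saddle points occur where the two diagonal entries have opposite signs: (-4, 0), (0, 0). Count: 2.

2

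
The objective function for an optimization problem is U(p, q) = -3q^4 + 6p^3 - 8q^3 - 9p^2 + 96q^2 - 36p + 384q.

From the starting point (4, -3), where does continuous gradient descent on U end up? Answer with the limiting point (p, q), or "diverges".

U is separable, so gradient descent decouples: p follows -∂U/∂p, q follows -∂U/∂q.
∂U/∂p = 18(p - 2)(p + 1); at p=4 this is 180, so p decreases.
∂U/∂q = -12(q - 4)(q + 2)(q + 4); at q=-3 this is -84, so q increases.
p converges to its nearest critical value 2 (a local min of the p-part); q converges to -2. The iterate converges to (2, -2).

(2, -2)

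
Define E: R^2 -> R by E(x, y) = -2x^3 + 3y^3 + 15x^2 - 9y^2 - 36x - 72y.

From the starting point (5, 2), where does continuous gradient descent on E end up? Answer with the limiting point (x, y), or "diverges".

diverges

E is separable, so gradient descent decouples: x follows -∂E/∂x, y follows -∂E/∂y.
∂E/∂x = -6(x - 3)(x - 2); at x=5 this is -36, so x increases.
∂E/∂y = 9(y - 4)(y + 2); at y=2 this is -72, so y increases.
The x-coordinate has no critical point in that direction and runs off to infinity.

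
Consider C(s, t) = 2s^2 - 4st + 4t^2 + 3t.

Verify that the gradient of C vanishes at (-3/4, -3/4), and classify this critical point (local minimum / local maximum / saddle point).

∇C = (4s - 4t, -4s + 8t + 3); substituting (-3/4, -3/4) gives ∇C = (0, 0), so (-3/4, -3/4) is indeed a critical point.
The Hessian of C is constant: H = [[4, -4], [-4, 8]].
det(H) = 4·8 − (-4)² = 16.
det(H) > 0 and tr(H) = 12 > 0, so H is positive definite and the point is a local minimum.

local minimum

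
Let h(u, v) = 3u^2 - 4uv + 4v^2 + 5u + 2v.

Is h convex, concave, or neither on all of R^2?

h is quadratic, so its Hessian is the constant matrix H = [[6, -4], [-4, 8]].
det(H) = 32, tr(H) = 14.
det(H) > 0 and tr(H) > 0, so H is positive definite everywhere: convex.

convex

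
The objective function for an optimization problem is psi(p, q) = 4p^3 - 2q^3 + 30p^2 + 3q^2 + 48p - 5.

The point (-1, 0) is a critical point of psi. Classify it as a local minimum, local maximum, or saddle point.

local minimum

The mixed partial ∂²psi/∂p∂q is 0, so the Hessian at any point is diag(psi_pp, psi_qq) = diag(12(2p + 5), 6(-2q + 1)).
At (-1, 0): H = diag(36, 6).
Both eigenvalues are positive, so H is positive definite: a local minimum.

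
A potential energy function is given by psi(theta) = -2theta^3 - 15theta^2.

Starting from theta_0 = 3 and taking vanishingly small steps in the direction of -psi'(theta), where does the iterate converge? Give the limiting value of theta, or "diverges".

diverges

psi'(theta) = -6theta(theta + 5), so psi'(3) = -144.
Gradient descent moves in the -psi' direction, i.e. theta is increasing.
There is no critical point above theta=3, and psi' keeps the same sign, so the iterate runs off to +∞.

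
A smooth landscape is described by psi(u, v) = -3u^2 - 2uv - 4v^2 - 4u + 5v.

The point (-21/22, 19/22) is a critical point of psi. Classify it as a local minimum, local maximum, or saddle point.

The Hessian of psi is constant: H = [[-6, -2], [-2, -8]].
det(H) = (-6)·(-8) − (-2)² = 44.
det(H) > 0 and tr(H) = -14 < 0, so H is negative definite and the point is a local maximum.

local maximum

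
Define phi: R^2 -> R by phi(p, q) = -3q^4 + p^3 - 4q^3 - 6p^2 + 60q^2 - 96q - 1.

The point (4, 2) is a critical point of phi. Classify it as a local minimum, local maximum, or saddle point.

saddle point

The mixed partial ∂²phi/∂p∂q is 0, so the Hessian at any point is diag(phi_pp, phi_qq) = diag(6(p - 2), 12(-3q^2 - 2q + 10)).
At (4, 2): H = diag(12, -72).
The eigenvalues have opposite signs, so H is indefinite: a saddle point.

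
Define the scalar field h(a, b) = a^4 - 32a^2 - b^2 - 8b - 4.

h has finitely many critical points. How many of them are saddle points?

h separates as a function of a plus a function of b, so ∇h=0 decouples.
∂h/∂a = 4a(a - 4)(a + 4) = 0 at a ∈ {-4, 0, 4}; ∂h/∂b = -2(b + 4) = 0 at b ∈ {-4}.
The Hessian is diagonal: diag(h_aa, h_bb). Second derivatives: h_aa(-4)=128, h_aa(0)=-64, h_aa(4)=128; h_bb(-4)=-2.
Saddle points occur where the two diagonal entries have opposite signs: (-4, -4), (4, -4). Count: 2.

2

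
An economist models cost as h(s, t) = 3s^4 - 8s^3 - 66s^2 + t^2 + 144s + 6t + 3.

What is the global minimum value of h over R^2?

h(s,t) separates as P(s) + Q(t) + 3, so its minimum is min P + min Q + 3.
P'(s) = 12(s - 4)(s - 1)(s + 3) vanishes at s ∈ {-3, 1, 4}; Q'(t) = 2(t + 3) vanishes at t ∈ {-3}.
Local minima of P (where P''>0): P(-3)=-567, P(4)=-224. Local minima of Q: Q(-3)=-9.
So the global minimum of h is P(-3) + Q(-3) + 3 = -567 − 9 + 3 = -573, attained at (-3, -3).

-573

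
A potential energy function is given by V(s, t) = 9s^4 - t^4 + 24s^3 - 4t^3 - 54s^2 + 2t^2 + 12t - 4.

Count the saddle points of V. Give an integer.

5

V separates as a function of s plus a function of t, so ∇V=0 decouples.
∂V/∂s = 36s(s - 1)(s + 3) = 0 at s ∈ {-3, 0, 1}; ∂V/∂t = -4(t - 1)(t + 1)(t + 3) = 0 at t ∈ {-3, -1, 1}.
The Hessian is diagonal: diag(V_ss, V_tt). Second derivatives: V_ss(-3)=432, V_ss(0)=-108, V_ss(1)=144; V_tt(-3)=-32, V_tt(-1)=16, V_tt(1)=-32.
Saddle points occur where the two diagonal entries have opposite signs: (-3, -3), (-3, 1), (0, -1), (1, -3), (1, 1). Count: 5.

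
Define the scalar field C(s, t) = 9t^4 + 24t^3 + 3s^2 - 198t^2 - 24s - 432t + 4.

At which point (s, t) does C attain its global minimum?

C(s,t) separates as P(s) + Q(t) + 4, so its minimum is min P + min Q + 4.
P'(s) = 6s - 24 vanishes at s ∈ {4}; Q'(t) = 36(t - 3)(t + 1)(t + 4) vanishes at t ∈ {-4, -1, 3}.
Local minima of P (where P''>0): P(4)=-48. Local minima of Q: Q(-4)=-672, Q(3)=-1701.
So the global minimum of C is P(4) + Q(3) + 4 = -48 − 1701 + 4 = -1745, attained at (4, 3).

(4, 3)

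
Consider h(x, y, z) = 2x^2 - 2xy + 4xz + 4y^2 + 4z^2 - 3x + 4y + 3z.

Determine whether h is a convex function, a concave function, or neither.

convex

h is quadratic, so its Hessian is the constant matrix H = [[4, -2, 4], [-2, 8, 0], [4, 0, 8]].
Leading principal minors: 4, 28, 96.
All positive ⇒ H ≻ 0 ⇒ convex.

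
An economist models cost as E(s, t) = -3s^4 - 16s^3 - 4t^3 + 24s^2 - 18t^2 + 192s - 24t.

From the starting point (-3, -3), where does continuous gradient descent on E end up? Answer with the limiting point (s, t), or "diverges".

(-2, -2)

E is separable, so gradient descent decouples: s follows -∂E/∂s, t follows -∂E/∂t.
∂E/∂s = -12(s - 2)(s + 2)(s + 4); at s=-3 this is -60, so s increases.
∂E/∂t = -12(t + 1)(t + 2); at t=-3 this is -24, so t increases.
s converges to its nearest critical value -2 (a local min of the s-part); t converges to -2. The iterate converges to (-2, -2).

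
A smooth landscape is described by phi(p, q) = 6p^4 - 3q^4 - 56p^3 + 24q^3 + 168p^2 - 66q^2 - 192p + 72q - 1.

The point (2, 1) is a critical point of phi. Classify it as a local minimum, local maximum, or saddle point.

The mixed partial ∂²phi/∂p∂q is 0, so the Hessian at any point is diag(phi_pp, phi_qq) = diag(24(3p^2 - 14p + 14), 12(-3q^2 + 12q - 11)).
At (2, 1): H = diag(-48, -24).
Both eigenvalues are negative, so H is negative definite: a local maximum.

local maximum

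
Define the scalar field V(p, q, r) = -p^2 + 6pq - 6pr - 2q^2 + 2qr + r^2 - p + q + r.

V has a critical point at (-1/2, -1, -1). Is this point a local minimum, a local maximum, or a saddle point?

saddle point

The Hessian is constant: H = [[-2, 6, -6], [6, -4, 2], [-6, 2, 2]].
Leading principal minors: Δ₁ = -2, Δ₂ = -28, Δ₃ = -48.
The minors fit neither the all-positive nor the alternating-sign pattern, so H is indefinite: a saddle point.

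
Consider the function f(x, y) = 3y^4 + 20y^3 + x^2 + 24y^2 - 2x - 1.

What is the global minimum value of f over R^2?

-130

f(x,y) separates as P(x) + Q(y) − 1, so its minimum is min P + min Q − 1.
P'(x) = 2x - 2 vanishes at x ∈ {1}; Q'(y) = 12y(y + 1)(y + 4) vanishes at y ∈ {-4, -1, 0}.
Local minima of P (where P''>0): P(1)=-1. Local minima of Q: Q(-4)=-128, Q(0)=0.
So the global minimum of f is P(1) + Q(-4) − 1 = -1 − 128 − 1 = -130, attained at (1, -4).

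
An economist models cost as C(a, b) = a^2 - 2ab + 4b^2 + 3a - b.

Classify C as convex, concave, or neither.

C is quadratic, so its Hessian is the constant matrix H = [[2, -2], [-2, 8]].
det(H) = 12, tr(H) = 10.
det(H) > 0 and tr(H) > 0, so H is positive definite everywhere: convex.

convex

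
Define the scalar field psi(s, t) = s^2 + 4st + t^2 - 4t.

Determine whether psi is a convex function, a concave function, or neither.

psi is quadratic, so its Hessian is the constant matrix H = [[2, 4], [4, 2]].
det(H) = -12, tr(H) = 4.
det(H) < 0, so H is indefinite: neither convex nor concave.

neither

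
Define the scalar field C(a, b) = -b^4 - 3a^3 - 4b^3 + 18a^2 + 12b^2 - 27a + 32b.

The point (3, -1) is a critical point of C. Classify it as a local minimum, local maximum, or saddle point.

The mixed partial ∂²C/∂a∂b is 0, so the Hessian at any point is diag(C_aa, C_bb) = diag(18(-a + 2), 12(-b^2 - 2b + 2)).
At (3, -1): H = diag(-18, 36).
The eigenvalues have opposite signs, so H is indefinite: a saddle point.

saddle point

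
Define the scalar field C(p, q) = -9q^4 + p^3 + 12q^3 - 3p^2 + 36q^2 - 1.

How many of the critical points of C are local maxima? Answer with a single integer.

C separates as a function of p plus a function of q, so ∇C=0 decouples.
∂C/∂p = 3p(p - 2) = 0 at p ∈ {0, 2}; ∂C/∂q = -36q(q - 2)(q + 1) = 0 at q ∈ {-1, 0, 2}.
The Hessian is diagonal: diag(C_pp, C_qq). Second derivatives: C_pp(0)=-6, C_pp(2)=6; C_qq(-1)=-108, C_qq(0)=72, C_qq(2)=-216.
Local maxima occur where both diagonal entries negative: (0, -1), (0, 2). Count: 2.

2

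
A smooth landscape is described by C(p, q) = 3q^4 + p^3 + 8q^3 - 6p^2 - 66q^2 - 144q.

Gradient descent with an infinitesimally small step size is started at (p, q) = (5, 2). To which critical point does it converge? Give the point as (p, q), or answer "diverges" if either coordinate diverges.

C is separable, so gradient descent decouples: p follows -∂C/∂p, q follows -∂C/∂q.
∂C/∂p = 3p(p - 4); at p=5 this is 15, so p decreases.
∂C/∂q = 12(q - 3)(q + 1)(q + 4); at q=2 this is -216, so q increases.
p converges to its nearest critical value 4 (a local min of the p-part); q converges to 3. The iterate converges to (4, 3).

(4, 3)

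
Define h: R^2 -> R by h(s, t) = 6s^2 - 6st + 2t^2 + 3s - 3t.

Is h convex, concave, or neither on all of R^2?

convex

h is quadratic, so its Hessian is the constant matrix H = [[12, -6], [-6, 4]].
det(H) = 12, tr(H) = 16.
det(H) > 0 and tr(H) > 0, so H is positive definite everywhere: convex.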